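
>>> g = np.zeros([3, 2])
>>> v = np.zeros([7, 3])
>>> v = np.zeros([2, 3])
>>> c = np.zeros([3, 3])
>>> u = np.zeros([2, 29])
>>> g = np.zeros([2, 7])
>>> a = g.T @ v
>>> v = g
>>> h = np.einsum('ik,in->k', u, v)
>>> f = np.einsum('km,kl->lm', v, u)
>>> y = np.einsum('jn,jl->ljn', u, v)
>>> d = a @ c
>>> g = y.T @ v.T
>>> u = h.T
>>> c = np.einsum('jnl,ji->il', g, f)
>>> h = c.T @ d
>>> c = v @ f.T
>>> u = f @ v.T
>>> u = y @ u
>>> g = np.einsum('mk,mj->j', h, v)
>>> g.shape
(7,)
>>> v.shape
(2, 7)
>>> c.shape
(2, 29)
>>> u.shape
(7, 2, 2)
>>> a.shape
(7, 3)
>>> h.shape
(2, 3)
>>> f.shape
(29, 7)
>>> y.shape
(7, 2, 29)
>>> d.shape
(7, 3)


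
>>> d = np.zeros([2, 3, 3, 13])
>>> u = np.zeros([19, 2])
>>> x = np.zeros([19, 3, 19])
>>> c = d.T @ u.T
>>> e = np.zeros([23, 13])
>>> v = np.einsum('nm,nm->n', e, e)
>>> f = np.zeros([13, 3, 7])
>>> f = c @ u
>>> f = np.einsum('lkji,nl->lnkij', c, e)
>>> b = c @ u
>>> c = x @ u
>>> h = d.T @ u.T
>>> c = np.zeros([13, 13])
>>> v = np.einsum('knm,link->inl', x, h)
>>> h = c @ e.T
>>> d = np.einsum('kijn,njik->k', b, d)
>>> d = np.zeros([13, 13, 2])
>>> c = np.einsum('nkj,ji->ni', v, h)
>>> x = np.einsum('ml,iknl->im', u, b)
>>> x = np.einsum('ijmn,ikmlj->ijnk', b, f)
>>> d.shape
(13, 13, 2)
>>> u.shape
(19, 2)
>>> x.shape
(13, 3, 2, 23)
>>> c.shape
(3, 23)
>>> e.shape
(23, 13)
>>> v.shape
(3, 3, 13)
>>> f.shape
(13, 23, 3, 19, 3)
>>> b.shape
(13, 3, 3, 2)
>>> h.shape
(13, 23)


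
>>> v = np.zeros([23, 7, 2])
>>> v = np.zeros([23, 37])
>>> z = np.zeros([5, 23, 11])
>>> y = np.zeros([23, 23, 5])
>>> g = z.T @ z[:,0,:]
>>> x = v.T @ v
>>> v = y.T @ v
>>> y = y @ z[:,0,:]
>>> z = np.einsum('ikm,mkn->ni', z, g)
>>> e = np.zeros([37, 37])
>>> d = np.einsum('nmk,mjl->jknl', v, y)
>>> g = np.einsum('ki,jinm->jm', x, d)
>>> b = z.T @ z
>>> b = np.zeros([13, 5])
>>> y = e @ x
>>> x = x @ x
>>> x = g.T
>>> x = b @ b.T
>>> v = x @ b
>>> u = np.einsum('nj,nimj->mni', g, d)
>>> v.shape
(13, 5)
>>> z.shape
(11, 5)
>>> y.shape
(37, 37)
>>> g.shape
(23, 11)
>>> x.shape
(13, 13)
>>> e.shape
(37, 37)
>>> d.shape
(23, 37, 5, 11)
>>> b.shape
(13, 5)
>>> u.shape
(5, 23, 37)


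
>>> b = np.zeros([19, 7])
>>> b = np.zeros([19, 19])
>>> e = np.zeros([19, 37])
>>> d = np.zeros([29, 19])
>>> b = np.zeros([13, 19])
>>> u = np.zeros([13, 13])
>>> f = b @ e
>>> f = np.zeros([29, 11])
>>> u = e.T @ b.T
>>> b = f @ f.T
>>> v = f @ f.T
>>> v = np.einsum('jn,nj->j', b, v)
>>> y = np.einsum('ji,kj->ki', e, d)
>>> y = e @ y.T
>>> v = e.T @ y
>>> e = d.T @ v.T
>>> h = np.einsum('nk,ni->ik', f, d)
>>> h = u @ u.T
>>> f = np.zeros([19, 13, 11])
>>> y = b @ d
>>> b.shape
(29, 29)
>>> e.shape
(19, 37)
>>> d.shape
(29, 19)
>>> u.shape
(37, 13)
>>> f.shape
(19, 13, 11)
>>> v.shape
(37, 29)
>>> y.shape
(29, 19)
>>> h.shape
(37, 37)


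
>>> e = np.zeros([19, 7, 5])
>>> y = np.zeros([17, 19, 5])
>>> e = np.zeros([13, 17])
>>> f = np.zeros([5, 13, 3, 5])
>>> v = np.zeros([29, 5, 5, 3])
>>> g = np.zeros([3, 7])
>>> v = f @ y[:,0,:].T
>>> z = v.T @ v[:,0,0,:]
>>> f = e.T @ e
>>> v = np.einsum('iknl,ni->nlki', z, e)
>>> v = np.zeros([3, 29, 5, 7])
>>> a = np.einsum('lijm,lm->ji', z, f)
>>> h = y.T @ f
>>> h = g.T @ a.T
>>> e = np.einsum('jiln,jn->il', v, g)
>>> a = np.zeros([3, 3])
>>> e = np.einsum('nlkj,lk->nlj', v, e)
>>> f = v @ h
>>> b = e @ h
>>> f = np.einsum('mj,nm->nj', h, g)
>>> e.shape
(3, 29, 7)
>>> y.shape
(17, 19, 5)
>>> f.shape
(3, 13)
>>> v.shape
(3, 29, 5, 7)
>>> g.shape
(3, 7)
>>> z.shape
(17, 3, 13, 17)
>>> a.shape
(3, 3)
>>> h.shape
(7, 13)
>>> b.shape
(3, 29, 13)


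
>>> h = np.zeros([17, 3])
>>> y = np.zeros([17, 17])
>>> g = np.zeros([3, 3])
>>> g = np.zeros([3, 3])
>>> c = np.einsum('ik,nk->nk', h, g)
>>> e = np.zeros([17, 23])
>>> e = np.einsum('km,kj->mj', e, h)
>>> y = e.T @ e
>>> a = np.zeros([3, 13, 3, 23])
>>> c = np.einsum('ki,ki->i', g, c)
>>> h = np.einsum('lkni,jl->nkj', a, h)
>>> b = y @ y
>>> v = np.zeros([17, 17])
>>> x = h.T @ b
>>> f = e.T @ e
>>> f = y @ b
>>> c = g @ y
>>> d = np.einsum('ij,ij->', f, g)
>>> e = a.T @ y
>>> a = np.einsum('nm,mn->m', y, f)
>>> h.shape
(3, 13, 17)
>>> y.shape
(3, 3)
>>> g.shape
(3, 3)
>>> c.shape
(3, 3)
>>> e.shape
(23, 3, 13, 3)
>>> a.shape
(3,)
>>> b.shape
(3, 3)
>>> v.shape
(17, 17)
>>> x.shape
(17, 13, 3)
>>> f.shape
(3, 3)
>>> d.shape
()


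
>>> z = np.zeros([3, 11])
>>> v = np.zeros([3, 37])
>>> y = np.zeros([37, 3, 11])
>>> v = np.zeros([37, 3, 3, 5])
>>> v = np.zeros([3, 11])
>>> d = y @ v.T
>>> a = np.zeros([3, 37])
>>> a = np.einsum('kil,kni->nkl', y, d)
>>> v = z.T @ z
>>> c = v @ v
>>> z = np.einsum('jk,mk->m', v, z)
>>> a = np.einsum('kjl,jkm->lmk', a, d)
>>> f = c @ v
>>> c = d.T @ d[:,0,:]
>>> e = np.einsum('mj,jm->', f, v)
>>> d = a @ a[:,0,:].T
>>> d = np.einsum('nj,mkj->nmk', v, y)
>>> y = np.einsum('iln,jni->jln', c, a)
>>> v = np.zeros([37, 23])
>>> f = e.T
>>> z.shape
(3,)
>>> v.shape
(37, 23)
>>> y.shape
(11, 3, 3)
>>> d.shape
(11, 37, 3)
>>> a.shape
(11, 3, 3)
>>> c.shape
(3, 3, 3)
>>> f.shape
()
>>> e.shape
()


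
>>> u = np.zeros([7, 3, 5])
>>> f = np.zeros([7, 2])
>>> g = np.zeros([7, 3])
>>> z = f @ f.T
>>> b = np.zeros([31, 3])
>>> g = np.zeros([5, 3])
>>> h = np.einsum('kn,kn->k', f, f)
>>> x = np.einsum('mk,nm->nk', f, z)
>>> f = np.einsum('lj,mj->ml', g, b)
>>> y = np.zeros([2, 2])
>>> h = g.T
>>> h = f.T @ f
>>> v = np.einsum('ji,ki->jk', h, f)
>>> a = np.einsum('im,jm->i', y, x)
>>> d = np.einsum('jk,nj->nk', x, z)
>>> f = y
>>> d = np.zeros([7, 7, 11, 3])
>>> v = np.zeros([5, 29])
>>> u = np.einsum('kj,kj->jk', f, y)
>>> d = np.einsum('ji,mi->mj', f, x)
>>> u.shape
(2, 2)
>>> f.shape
(2, 2)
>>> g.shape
(5, 3)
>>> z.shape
(7, 7)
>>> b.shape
(31, 3)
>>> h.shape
(5, 5)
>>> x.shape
(7, 2)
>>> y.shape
(2, 2)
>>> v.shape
(5, 29)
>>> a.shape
(2,)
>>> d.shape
(7, 2)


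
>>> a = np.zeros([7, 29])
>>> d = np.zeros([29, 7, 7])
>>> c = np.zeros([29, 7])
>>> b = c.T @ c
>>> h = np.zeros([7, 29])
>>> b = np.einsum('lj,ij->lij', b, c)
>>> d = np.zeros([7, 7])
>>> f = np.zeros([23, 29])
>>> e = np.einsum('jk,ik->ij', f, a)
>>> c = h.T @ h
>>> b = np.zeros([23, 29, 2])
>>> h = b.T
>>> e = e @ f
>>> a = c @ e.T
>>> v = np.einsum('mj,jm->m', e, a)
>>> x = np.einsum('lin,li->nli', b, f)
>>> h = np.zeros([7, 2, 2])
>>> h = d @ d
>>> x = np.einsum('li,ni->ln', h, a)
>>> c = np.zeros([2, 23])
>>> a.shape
(29, 7)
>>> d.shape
(7, 7)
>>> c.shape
(2, 23)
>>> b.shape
(23, 29, 2)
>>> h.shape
(7, 7)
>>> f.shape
(23, 29)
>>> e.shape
(7, 29)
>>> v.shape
(7,)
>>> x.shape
(7, 29)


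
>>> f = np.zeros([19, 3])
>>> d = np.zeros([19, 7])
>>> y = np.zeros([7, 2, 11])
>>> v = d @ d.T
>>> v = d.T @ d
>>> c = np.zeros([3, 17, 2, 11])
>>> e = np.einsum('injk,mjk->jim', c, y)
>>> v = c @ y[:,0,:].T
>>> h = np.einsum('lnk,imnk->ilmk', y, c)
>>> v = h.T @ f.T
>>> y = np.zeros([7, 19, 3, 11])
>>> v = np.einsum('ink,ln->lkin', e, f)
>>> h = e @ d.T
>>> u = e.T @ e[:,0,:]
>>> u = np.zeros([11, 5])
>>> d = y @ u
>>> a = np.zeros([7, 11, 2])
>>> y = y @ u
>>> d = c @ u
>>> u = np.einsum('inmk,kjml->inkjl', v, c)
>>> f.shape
(19, 3)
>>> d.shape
(3, 17, 2, 5)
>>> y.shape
(7, 19, 3, 5)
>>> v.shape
(19, 7, 2, 3)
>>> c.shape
(3, 17, 2, 11)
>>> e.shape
(2, 3, 7)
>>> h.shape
(2, 3, 19)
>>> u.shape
(19, 7, 3, 17, 11)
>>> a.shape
(7, 11, 2)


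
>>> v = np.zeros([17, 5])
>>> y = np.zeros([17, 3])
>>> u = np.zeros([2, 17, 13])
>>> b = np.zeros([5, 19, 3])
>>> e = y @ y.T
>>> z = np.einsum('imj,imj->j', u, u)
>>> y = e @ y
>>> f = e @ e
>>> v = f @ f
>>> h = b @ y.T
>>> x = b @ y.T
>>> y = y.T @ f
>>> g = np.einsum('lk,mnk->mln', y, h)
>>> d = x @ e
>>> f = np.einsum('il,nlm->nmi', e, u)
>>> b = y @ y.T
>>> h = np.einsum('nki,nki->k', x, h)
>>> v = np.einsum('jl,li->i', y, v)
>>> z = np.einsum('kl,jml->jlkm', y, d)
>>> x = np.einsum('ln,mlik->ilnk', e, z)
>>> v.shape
(17,)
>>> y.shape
(3, 17)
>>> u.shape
(2, 17, 13)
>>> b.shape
(3, 3)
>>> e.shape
(17, 17)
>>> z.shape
(5, 17, 3, 19)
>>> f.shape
(2, 13, 17)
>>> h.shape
(19,)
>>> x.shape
(3, 17, 17, 19)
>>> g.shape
(5, 3, 19)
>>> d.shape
(5, 19, 17)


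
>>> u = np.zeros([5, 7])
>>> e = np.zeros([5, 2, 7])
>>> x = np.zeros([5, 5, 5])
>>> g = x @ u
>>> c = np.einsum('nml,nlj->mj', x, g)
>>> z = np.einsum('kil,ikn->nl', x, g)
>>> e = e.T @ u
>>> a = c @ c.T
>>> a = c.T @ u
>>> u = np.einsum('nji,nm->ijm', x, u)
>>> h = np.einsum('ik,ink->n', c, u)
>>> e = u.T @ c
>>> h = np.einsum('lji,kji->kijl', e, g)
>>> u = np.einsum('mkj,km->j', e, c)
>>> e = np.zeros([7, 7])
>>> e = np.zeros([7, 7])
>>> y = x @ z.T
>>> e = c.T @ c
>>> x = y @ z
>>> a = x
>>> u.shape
(7,)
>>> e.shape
(7, 7)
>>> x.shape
(5, 5, 5)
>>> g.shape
(5, 5, 7)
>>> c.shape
(5, 7)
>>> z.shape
(7, 5)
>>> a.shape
(5, 5, 5)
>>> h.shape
(5, 7, 5, 7)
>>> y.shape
(5, 5, 7)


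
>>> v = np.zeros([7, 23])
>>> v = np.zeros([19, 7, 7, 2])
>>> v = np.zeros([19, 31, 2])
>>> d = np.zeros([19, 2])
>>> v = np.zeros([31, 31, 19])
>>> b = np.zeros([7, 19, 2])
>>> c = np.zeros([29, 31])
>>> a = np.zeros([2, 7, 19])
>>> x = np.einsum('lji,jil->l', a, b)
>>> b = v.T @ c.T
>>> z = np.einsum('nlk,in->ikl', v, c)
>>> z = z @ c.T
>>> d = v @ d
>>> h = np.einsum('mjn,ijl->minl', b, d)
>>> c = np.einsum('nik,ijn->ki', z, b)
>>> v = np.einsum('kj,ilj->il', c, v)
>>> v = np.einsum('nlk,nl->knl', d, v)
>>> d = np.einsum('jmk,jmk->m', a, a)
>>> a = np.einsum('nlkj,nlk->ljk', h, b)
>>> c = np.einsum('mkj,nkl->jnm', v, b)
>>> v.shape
(2, 31, 31)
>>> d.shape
(7,)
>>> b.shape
(19, 31, 29)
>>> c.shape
(31, 19, 2)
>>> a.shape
(31, 2, 29)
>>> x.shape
(2,)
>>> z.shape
(29, 19, 29)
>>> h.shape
(19, 31, 29, 2)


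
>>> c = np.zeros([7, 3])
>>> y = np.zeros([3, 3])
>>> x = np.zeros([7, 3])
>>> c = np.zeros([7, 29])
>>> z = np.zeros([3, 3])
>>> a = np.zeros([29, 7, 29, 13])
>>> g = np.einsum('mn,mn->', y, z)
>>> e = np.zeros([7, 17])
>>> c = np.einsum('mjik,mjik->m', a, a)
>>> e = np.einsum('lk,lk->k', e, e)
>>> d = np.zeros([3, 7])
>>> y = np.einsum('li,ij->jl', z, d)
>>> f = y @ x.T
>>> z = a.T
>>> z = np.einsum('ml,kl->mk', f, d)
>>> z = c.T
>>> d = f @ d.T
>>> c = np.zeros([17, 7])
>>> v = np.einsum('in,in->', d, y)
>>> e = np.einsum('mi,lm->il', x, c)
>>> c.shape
(17, 7)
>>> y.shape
(7, 3)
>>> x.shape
(7, 3)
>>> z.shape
(29,)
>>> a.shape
(29, 7, 29, 13)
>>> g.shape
()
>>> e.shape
(3, 17)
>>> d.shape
(7, 3)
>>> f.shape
(7, 7)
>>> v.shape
()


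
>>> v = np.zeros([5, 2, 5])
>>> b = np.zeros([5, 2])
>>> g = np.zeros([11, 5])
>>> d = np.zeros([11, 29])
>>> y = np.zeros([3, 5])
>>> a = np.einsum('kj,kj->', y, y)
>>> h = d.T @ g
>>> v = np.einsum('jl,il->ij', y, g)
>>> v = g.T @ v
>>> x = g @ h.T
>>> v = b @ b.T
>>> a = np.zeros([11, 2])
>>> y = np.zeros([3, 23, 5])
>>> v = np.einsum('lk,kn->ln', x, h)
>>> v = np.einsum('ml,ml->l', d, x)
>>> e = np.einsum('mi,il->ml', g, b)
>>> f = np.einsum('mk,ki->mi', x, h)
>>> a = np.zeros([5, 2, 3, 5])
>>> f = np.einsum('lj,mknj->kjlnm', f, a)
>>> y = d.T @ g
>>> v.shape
(29,)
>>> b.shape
(5, 2)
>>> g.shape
(11, 5)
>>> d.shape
(11, 29)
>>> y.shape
(29, 5)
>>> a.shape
(5, 2, 3, 5)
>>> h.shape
(29, 5)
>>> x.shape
(11, 29)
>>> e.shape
(11, 2)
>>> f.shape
(2, 5, 11, 3, 5)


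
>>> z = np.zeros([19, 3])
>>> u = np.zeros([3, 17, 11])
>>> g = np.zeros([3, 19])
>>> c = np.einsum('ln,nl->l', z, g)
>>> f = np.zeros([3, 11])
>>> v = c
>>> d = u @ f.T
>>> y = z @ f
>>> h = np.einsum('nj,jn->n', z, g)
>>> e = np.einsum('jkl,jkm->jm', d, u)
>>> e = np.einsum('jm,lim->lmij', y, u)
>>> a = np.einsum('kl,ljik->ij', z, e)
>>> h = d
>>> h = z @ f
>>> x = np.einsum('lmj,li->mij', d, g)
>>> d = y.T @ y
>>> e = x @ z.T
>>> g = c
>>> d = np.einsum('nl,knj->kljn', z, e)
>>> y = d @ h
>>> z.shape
(19, 3)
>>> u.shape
(3, 17, 11)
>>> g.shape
(19,)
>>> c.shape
(19,)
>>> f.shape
(3, 11)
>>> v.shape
(19,)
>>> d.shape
(17, 3, 19, 19)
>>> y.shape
(17, 3, 19, 11)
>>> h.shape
(19, 11)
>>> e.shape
(17, 19, 19)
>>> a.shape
(17, 11)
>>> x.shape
(17, 19, 3)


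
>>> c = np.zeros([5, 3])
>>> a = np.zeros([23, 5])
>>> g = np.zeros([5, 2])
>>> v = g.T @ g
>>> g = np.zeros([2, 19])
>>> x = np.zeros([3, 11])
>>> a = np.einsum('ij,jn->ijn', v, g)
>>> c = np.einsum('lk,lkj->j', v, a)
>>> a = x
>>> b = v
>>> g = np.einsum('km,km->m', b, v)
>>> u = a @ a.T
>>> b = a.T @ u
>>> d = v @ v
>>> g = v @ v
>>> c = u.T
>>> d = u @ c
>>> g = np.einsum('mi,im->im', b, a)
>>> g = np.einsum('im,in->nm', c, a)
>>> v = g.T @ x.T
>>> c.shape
(3, 3)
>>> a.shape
(3, 11)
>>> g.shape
(11, 3)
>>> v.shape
(3, 3)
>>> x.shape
(3, 11)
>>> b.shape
(11, 3)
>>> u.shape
(3, 3)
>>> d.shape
(3, 3)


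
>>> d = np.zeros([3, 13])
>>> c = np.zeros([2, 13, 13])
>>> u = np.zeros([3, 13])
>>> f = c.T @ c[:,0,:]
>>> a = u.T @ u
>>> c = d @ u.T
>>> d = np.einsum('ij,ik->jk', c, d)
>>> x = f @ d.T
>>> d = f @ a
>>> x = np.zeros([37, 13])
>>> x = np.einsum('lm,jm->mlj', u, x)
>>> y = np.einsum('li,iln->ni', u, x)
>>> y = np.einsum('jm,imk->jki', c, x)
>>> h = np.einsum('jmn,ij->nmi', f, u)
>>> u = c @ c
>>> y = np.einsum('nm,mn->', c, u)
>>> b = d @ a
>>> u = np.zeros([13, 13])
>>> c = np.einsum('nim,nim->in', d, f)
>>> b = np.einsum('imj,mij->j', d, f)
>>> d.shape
(13, 13, 13)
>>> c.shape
(13, 13)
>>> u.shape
(13, 13)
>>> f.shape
(13, 13, 13)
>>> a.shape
(13, 13)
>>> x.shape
(13, 3, 37)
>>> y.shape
()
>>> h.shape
(13, 13, 3)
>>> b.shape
(13,)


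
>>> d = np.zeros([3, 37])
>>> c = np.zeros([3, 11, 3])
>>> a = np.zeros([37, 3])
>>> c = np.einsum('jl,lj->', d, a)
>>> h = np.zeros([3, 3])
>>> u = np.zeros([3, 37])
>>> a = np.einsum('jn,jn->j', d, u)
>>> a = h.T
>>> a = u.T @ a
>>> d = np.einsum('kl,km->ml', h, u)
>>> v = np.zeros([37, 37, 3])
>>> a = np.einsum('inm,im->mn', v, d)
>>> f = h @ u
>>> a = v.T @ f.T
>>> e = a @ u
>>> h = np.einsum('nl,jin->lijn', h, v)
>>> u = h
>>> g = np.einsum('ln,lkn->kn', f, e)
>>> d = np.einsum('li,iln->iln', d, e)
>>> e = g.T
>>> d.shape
(3, 37, 37)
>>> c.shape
()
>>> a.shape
(3, 37, 3)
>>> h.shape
(3, 37, 37, 3)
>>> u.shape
(3, 37, 37, 3)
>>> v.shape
(37, 37, 3)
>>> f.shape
(3, 37)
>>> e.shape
(37, 37)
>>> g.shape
(37, 37)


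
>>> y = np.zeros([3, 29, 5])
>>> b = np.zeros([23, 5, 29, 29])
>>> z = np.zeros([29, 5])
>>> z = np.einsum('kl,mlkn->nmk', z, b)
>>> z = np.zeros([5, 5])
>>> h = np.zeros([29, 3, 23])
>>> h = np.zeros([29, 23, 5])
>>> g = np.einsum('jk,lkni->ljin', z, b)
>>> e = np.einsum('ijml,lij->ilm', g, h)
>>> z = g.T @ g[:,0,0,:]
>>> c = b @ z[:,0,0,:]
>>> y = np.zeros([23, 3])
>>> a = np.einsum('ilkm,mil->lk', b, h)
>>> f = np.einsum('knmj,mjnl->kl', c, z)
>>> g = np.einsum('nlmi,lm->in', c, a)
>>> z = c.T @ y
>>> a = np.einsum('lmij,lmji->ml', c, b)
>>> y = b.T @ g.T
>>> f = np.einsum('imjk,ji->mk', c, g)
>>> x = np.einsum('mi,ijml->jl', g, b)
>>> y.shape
(29, 29, 5, 29)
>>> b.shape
(23, 5, 29, 29)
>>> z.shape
(29, 29, 5, 3)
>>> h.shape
(29, 23, 5)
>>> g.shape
(29, 23)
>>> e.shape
(23, 29, 29)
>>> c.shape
(23, 5, 29, 29)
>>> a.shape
(5, 23)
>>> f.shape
(5, 29)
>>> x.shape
(5, 29)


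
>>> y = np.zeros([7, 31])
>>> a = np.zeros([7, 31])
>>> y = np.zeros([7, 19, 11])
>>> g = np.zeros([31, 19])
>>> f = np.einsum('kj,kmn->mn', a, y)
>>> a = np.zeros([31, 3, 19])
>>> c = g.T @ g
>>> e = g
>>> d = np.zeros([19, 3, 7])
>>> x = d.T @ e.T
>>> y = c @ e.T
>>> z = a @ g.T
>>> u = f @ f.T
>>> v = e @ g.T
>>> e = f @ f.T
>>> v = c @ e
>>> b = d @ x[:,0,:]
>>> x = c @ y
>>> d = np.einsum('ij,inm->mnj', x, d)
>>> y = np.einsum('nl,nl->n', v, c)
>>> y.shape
(19,)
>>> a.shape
(31, 3, 19)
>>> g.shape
(31, 19)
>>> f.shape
(19, 11)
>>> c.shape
(19, 19)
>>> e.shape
(19, 19)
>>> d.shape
(7, 3, 31)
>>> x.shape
(19, 31)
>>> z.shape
(31, 3, 31)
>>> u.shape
(19, 19)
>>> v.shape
(19, 19)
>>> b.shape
(19, 3, 31)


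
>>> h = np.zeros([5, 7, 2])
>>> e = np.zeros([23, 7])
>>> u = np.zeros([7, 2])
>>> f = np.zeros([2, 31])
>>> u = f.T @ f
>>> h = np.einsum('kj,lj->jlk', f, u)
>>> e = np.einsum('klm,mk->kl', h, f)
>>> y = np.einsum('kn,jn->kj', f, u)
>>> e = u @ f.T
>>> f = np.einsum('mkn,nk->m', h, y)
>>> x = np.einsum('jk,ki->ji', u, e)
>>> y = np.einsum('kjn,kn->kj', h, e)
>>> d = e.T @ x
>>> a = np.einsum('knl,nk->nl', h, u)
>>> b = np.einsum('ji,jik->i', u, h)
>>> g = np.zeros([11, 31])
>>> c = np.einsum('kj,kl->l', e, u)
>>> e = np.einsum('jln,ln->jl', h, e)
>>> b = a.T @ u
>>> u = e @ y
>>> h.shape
(31, 31, 2)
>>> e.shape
(31, 31)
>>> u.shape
(31, 31)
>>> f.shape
(31,)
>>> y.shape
(31, 31)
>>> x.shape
(31, 2)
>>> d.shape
(2, 2)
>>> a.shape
(31, 2)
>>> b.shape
(2, 31)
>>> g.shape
(11, 31)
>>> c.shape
(31,)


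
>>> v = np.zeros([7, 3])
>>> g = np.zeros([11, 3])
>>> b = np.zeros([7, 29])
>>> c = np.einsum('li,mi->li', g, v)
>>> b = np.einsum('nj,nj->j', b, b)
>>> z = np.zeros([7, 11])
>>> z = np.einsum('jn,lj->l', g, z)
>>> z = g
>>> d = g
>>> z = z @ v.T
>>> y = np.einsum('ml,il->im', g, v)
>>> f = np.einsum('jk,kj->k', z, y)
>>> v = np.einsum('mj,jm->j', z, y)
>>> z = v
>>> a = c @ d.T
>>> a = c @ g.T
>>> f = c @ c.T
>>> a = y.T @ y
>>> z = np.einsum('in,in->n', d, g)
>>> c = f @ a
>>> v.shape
(7,)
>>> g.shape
(11, 3)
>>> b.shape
(29,)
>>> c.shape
(11, 11)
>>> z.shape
(3,)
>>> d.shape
(11, 3)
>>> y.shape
(7, 11)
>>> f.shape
(11, 11)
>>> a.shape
(11, 11)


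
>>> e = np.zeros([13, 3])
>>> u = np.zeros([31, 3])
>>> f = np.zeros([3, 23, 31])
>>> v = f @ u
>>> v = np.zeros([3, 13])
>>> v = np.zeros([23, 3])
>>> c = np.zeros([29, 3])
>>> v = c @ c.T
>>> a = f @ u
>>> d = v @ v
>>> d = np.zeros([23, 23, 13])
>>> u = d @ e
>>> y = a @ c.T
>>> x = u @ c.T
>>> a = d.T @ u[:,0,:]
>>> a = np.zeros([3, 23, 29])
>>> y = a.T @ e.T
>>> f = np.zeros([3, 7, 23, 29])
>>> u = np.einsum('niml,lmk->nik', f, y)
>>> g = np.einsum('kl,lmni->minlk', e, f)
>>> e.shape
(13, 3)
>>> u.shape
(3, 7, 13)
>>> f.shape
(3, 7, 23, 29)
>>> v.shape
(29, 29)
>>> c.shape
(29, 3)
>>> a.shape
(3, 23, 29)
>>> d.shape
(23, 23, 13)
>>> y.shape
(29, 23, 13)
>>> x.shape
(23, 23, 29)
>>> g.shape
(7, 29, 23, 3, 13)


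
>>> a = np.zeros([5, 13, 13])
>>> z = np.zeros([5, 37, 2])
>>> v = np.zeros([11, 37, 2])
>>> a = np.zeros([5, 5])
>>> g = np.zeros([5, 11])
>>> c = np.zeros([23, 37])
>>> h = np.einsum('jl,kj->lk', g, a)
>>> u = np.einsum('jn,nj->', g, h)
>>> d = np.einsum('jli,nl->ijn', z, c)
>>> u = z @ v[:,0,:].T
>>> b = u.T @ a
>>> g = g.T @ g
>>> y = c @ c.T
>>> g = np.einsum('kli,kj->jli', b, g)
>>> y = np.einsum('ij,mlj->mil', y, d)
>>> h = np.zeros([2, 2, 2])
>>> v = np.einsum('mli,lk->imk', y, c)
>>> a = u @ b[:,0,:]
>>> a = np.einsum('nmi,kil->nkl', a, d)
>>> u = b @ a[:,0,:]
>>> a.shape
(5, 2, 23)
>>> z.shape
(5, 37, 2)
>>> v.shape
(5, 2, 37)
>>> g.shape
(11, 37, 5)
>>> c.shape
(23, 37)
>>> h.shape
(2, 2, 2)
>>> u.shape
(11, 37, 23)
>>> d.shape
(2, 5, 23)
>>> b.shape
(11, 37, 5)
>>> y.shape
(2, 23, 5)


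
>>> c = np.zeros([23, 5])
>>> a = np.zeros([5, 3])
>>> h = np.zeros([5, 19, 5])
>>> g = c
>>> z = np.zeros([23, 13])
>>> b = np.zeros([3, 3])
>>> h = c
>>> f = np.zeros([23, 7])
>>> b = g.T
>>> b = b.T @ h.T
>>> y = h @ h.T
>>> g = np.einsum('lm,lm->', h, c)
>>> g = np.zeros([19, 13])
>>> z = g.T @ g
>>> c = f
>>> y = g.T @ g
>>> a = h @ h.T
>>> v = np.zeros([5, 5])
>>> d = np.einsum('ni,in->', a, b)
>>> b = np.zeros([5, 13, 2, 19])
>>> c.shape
(23, 7)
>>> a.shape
(23, 23)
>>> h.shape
(23, 5)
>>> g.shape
(19, 13)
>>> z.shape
(13, 13)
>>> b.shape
(5, 13, 2, 19)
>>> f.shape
(23, 7)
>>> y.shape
(13, 13)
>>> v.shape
(5, 5)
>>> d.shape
()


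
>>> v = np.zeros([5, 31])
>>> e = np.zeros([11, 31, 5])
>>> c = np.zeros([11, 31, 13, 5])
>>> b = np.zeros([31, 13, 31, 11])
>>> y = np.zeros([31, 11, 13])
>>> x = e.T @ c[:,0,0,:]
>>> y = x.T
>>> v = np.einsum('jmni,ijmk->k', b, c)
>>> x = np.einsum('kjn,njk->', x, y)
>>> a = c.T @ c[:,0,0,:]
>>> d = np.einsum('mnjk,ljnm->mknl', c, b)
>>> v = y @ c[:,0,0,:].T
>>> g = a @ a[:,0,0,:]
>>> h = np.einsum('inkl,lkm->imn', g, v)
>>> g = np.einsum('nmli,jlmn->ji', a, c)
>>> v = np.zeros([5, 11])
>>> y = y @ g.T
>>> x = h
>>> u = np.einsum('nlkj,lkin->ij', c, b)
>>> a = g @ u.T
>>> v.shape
(5, 11)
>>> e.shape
(11, 31, 5)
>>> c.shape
(11, 31, 13, 5)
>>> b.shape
(31, 13, 31, 11)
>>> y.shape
(5, 31, 11)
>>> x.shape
(5, 11, 13)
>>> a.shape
(11, 31)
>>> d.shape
(11, 5, 31, 31)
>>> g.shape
(11, 5)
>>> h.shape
(5, 11, 13)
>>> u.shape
(31, 5)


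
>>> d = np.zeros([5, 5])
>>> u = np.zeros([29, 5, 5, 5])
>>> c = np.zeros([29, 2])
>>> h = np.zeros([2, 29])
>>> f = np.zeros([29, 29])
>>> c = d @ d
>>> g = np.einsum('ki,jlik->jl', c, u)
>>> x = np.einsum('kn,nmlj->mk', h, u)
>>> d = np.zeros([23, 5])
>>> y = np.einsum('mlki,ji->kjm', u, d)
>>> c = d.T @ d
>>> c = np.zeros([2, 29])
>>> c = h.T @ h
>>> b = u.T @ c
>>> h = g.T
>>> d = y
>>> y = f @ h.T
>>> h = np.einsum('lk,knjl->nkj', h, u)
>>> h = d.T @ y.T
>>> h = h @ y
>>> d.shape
(5, 23, 29)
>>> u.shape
(29, 5, 5, 5)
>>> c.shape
(29, 29)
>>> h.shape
(29, 23, 5)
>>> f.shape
(29, 29)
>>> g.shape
(29, 5)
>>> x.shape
(5, 2)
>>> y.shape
(29, 5)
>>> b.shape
(5, 5, 5, 29)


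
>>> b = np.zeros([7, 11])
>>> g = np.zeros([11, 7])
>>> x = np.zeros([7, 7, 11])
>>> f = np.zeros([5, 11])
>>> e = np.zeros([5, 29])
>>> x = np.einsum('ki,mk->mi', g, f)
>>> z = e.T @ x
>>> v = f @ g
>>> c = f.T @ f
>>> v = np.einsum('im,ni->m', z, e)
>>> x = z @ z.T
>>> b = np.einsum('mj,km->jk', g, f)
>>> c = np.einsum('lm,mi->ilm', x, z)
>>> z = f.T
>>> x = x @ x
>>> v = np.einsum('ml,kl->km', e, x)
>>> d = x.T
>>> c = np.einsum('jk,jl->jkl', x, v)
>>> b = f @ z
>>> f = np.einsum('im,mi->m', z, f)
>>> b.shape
(5, 5)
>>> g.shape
(11, 7)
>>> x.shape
(29, 29)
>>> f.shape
(5,)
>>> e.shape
(5, 29)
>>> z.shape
(11, 5)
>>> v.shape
(29, 5)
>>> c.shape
(29, 29, 5)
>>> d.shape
(29, 29)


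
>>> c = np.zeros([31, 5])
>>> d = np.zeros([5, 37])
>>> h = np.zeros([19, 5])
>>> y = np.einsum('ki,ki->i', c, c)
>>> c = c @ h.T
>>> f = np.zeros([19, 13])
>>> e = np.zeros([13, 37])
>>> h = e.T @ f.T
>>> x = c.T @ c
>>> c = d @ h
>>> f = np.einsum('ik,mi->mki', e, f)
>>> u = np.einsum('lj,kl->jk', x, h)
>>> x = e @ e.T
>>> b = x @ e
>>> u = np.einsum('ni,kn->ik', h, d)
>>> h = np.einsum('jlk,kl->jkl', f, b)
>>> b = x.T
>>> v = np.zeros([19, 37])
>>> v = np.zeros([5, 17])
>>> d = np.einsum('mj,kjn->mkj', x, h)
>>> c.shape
(5, 19)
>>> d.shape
(13, 19, 13)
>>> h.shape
(19, 13, 37)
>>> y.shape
(5,)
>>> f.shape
(19, 37, 13)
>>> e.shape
(13, 37)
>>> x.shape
(13, 13)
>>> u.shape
(19, 5)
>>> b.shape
(13, 13)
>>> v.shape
(5, 17)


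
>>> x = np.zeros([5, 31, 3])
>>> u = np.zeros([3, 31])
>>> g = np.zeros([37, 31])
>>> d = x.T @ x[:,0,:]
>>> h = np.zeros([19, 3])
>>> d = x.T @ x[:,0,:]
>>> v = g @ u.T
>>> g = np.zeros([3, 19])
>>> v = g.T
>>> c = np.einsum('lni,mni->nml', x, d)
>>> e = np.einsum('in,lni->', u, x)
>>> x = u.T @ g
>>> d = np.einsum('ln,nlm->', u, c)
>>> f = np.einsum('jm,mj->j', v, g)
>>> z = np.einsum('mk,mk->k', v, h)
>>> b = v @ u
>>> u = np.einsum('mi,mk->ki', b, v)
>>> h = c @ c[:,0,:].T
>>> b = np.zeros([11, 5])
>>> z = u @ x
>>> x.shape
(31, 19)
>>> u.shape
(3, 31)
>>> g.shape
(3, 19)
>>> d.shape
()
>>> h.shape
(31, 3, 31)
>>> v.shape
(19, 3)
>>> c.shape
(31, 3, 5)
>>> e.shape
()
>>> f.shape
(19,)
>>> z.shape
(3, 19)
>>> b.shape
(11, 5)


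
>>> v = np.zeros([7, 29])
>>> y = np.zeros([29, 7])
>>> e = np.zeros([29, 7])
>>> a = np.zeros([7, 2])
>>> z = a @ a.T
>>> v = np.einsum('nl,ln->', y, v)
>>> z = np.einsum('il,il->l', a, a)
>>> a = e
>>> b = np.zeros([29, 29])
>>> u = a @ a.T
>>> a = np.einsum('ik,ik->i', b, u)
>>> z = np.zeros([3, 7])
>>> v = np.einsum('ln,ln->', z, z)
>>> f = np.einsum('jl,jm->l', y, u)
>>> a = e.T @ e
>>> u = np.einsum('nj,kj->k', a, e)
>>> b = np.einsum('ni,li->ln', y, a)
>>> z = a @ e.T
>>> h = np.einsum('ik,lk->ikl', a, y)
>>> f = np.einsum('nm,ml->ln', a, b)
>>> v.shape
()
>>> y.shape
(29, 7)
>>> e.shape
(29, 7)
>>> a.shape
(7, 7)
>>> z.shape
(7, 29)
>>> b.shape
(7, 29)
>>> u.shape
(29,)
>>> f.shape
(29, 7)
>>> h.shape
(7, 7, 29)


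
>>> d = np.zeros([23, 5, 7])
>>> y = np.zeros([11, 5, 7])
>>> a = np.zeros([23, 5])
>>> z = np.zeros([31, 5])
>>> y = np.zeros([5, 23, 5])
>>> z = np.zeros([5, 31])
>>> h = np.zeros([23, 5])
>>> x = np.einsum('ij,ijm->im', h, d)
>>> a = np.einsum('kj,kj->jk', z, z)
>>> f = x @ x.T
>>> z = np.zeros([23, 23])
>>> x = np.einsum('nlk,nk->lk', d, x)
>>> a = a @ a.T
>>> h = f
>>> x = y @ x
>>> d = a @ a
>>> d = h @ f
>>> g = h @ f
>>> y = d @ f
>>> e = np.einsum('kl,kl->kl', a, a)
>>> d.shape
(23, 23)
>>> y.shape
(23, 23)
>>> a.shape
(31, 31)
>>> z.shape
(23, 23)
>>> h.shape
(23, 23)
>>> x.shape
(5, 23, 7)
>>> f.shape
(23, 23)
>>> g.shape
(23, 23)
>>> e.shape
(31, 31)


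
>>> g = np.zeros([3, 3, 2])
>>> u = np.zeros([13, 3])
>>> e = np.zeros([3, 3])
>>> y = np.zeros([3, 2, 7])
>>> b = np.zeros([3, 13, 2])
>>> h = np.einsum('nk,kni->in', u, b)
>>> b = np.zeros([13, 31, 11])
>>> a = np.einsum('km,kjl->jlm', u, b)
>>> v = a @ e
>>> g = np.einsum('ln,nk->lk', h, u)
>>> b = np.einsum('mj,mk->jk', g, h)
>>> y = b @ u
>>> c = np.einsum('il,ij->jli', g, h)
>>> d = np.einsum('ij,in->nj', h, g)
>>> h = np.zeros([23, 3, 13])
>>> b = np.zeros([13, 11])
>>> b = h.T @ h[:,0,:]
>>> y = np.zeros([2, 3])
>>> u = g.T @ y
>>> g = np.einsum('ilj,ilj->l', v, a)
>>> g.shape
(11,)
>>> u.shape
(3, 3)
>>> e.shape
(3, 3)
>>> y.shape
(2, 3)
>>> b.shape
(13, 3, 13)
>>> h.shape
(23, 3, 13)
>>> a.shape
(31, 11, 3)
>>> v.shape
(31, 11, 3)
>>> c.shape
(13, 3, 2)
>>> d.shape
(3, 13)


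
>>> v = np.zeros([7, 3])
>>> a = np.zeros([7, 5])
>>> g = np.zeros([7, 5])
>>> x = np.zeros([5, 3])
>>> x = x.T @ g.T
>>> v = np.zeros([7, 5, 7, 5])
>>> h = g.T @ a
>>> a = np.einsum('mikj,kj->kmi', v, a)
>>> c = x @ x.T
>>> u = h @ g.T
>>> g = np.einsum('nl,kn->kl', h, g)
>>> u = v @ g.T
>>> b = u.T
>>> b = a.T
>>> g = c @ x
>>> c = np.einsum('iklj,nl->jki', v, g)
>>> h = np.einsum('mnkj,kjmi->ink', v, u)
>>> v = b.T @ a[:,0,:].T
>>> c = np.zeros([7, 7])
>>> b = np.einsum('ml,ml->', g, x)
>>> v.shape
(7, 7, 7)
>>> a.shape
(7, 7, 5)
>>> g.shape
(3, 7)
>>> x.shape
(3, 7)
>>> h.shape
(7, 5, 7)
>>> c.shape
(7, 7)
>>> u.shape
(7, 5, 7, 7)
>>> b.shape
()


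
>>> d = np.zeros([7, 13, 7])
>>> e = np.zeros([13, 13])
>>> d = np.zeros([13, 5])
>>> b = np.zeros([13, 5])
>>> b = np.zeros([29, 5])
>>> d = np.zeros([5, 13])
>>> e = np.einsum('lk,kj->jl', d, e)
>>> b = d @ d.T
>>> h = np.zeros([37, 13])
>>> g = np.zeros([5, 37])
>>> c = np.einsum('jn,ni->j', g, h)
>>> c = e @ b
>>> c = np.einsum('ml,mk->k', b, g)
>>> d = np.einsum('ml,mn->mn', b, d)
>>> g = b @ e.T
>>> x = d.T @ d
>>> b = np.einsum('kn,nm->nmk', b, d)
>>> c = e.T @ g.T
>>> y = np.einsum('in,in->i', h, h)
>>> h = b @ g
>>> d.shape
(5, 13)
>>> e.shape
(13, 5)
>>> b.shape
(5, 13, 5)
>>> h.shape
(5, 13, 13)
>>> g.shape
(5, 13)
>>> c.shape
(5, 5)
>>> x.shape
(13, 13)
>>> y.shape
(37,)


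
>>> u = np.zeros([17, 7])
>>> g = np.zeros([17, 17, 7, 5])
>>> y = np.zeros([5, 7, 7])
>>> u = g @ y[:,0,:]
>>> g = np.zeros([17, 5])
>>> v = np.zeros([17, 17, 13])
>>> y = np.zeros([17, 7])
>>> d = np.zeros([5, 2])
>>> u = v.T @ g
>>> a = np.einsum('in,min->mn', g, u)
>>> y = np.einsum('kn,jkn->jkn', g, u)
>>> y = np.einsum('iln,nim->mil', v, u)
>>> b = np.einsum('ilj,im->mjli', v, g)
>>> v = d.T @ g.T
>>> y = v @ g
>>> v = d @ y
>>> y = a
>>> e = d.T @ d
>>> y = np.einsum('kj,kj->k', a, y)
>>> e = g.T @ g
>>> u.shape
(13, 17, 5)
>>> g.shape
(17, 5)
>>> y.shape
(13,)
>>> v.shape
(5, 5)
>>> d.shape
(5, 2)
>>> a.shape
(13, 5)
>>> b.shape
(5, 13, 17, 17)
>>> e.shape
(5, 5)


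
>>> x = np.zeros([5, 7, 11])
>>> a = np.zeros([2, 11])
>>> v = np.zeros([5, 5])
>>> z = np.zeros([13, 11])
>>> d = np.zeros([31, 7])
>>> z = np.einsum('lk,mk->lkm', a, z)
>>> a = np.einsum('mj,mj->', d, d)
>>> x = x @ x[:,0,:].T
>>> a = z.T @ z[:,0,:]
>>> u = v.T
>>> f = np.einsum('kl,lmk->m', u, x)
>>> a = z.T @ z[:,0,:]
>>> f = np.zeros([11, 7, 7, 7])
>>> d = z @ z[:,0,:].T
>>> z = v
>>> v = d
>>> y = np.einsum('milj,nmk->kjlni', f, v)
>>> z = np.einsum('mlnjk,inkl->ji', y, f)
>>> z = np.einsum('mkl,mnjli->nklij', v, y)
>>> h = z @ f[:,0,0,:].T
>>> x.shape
(5, 7, 5)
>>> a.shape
(13, 11, 13)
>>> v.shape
(2, 11, 2)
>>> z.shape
(7, 11, 2, 7, 7)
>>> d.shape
(2, 11, 2)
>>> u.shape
(5, 5)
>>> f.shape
(11, 7, 7, 7)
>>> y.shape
(2, 7, 7, 2, 7)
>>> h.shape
(7, 11, 2, 7, 11)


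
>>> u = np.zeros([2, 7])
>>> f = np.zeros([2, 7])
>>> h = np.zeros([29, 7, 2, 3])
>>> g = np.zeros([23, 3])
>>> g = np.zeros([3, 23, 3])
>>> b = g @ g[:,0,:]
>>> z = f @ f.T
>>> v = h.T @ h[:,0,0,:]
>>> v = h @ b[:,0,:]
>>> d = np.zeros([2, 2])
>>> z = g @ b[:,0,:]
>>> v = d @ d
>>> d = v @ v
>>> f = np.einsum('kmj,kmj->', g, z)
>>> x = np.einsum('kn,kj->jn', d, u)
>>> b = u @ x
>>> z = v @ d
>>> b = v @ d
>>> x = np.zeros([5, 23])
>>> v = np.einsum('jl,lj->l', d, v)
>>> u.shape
(2, 7)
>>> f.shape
()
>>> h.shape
(29, 7, 2, 3)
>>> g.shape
(3, 23, 3)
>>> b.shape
(2, 2)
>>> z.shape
(2, 2)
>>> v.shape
(2,)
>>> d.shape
(2, 2)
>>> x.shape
(5, 23)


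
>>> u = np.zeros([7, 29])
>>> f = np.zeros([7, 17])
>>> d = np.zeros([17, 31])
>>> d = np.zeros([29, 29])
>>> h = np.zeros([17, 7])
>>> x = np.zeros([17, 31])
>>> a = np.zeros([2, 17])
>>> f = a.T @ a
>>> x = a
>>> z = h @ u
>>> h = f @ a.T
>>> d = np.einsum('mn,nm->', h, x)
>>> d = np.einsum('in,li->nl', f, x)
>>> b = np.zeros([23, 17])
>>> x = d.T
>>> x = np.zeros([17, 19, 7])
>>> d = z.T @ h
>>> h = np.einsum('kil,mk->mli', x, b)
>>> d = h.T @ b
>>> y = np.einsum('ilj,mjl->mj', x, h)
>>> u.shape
(7, 29)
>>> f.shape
(17, 17)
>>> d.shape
(19, 7, 17)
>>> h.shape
(23, 7, 19)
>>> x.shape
(17, 19, 7)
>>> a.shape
(2, 17)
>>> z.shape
(17, 29)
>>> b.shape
(23, 17)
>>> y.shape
(23, 7)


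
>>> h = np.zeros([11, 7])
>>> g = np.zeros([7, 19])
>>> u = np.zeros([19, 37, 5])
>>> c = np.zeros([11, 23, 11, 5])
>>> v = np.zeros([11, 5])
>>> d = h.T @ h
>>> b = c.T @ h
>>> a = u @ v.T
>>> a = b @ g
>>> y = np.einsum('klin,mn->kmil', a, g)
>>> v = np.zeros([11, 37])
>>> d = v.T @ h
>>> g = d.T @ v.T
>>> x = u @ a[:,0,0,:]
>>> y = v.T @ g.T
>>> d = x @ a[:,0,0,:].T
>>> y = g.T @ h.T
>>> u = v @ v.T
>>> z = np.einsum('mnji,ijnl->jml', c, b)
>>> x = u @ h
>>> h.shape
(11, 7)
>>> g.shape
(7, 11)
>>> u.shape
(11, 11)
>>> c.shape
(11, 23, 11, 5)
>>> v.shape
(11, 37)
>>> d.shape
(19, 37, 5)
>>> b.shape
(5, 11, 23, 7)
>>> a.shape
(5, 11, 23, 19)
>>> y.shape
(11, 11)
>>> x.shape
(11, 7)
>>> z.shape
(11, 11, 7)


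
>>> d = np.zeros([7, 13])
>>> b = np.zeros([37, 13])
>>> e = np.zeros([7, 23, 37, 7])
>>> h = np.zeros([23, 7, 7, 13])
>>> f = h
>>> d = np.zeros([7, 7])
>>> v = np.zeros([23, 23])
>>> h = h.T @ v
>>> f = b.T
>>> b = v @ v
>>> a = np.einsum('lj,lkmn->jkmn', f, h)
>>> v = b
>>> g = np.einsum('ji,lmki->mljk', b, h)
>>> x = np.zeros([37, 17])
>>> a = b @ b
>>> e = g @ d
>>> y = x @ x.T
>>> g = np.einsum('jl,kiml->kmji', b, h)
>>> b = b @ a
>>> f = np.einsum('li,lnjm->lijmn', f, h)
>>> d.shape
(7, 7)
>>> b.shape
(23, 23)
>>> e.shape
(7, 13, 23, 7)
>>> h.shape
(13, 7, 7, 23)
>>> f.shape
(13, 37, 7, 23, 7)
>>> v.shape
(23, 23)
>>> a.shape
(23, 23)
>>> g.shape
(13, 7, 23, 7)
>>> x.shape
(37, 17)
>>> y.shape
(37, 37)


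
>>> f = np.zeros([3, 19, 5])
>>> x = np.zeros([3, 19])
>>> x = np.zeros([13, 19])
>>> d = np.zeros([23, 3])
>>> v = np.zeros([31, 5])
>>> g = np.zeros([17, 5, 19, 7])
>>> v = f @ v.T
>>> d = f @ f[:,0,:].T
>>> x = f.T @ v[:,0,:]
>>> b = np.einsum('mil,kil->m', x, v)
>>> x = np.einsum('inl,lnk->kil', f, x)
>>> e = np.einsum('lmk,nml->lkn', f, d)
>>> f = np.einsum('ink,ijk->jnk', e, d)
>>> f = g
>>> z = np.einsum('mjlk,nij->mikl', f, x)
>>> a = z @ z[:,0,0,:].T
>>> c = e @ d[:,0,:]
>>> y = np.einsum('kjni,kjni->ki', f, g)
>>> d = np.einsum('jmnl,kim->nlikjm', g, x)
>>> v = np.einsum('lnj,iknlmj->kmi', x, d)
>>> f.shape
(17, 5, 19, 7)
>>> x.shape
(31, 3, 5)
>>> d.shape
(19, 7, 3, 31, 17, 5)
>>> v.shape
(7, 17, 19)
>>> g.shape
(17, 5, 19, 7)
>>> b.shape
(5,)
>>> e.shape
(3, 5, 3)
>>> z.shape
(17, 3, 7, 19)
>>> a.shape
(17, 3, 7, 17)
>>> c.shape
(3, 5, 3)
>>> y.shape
(17, 7)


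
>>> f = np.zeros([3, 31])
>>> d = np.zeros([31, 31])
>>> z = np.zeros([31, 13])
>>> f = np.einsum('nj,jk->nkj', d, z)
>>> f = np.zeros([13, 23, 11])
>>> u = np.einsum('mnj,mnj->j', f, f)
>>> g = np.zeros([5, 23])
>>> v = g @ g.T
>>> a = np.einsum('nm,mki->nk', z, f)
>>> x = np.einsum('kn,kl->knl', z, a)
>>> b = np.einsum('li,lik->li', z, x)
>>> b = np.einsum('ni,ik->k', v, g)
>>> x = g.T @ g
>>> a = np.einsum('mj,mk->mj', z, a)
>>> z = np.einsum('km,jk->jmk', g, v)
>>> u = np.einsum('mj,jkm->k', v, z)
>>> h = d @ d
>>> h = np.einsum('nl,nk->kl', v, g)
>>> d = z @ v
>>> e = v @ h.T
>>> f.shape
(13, 23, 11)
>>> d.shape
(5, 23, 5)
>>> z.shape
(5, 23, 5)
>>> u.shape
(23,)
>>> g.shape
(5, 23)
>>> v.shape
(5, 5)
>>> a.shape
(31, 13)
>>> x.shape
(23, 23)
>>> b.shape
(23,)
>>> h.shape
(23, 5)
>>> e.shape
(5, 23)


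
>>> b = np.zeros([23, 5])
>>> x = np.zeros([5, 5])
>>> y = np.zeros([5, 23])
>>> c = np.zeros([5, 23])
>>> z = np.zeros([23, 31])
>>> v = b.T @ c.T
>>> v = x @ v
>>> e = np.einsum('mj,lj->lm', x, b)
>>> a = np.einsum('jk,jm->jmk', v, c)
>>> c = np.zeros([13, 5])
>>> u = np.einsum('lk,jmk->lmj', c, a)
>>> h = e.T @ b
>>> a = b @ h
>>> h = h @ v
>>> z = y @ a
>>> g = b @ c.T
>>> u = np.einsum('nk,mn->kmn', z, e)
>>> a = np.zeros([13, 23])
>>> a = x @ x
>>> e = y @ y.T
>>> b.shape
(23, 5)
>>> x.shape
(5, 5)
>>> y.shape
(5, 23)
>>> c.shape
(13, 5)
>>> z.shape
(5, 5)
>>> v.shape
(5, 5)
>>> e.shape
(5, 5)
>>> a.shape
(5, 5)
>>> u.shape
(5, 23, 5)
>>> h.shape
(5, 5)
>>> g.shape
(23, 13)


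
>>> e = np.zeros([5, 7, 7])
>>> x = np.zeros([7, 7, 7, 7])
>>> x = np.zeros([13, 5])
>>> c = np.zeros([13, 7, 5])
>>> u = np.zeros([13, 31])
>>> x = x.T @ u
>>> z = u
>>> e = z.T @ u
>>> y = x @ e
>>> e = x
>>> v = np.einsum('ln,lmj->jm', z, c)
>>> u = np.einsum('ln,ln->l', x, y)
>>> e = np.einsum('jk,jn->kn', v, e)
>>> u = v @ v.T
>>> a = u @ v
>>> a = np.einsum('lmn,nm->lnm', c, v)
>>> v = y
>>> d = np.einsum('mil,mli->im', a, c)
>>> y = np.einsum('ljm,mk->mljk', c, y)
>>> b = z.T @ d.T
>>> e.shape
(7, 31)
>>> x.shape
(5, 31)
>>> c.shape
(13, 7, 5)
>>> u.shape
(5, 5)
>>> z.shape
(13, 31)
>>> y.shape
(5, 13, 7, 31)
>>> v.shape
(5, 31)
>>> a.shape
(13, 5, 7)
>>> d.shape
(5, 13)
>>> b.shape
(31, 5)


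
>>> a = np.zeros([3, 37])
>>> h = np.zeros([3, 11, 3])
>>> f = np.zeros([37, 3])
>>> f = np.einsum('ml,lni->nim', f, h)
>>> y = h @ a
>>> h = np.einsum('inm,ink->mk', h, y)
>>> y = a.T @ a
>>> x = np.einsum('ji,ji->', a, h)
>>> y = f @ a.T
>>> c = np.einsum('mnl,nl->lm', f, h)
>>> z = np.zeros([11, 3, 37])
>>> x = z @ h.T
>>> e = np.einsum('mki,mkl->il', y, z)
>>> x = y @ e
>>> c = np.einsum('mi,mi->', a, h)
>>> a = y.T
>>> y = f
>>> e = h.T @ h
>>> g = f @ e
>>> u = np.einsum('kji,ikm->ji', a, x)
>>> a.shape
(3, 3, 11)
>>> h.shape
(3, 37)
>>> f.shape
(11, 3, 37)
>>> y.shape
(11, 3, 37)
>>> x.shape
(11, 3, 37)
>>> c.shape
()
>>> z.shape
(11, 3, 37)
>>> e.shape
(37, 37)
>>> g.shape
(11, 3, 37)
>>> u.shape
(3, 11)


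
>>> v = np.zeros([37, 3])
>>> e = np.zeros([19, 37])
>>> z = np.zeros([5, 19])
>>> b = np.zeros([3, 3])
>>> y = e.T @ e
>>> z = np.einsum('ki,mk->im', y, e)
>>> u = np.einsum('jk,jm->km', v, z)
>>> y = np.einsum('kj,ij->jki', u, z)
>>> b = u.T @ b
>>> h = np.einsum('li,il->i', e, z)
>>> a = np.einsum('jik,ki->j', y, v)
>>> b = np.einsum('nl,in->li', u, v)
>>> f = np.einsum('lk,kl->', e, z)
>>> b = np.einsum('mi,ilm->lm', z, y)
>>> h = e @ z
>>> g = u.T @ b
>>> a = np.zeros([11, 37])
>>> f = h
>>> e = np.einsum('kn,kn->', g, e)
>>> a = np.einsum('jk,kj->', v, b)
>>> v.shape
(37, 3)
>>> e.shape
()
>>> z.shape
(37, 19)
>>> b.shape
(3, 37)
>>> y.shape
(19, 3, 37)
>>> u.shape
(3, 19)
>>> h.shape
(19, 19)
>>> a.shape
()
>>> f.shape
(19, 19)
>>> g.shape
(19, 37)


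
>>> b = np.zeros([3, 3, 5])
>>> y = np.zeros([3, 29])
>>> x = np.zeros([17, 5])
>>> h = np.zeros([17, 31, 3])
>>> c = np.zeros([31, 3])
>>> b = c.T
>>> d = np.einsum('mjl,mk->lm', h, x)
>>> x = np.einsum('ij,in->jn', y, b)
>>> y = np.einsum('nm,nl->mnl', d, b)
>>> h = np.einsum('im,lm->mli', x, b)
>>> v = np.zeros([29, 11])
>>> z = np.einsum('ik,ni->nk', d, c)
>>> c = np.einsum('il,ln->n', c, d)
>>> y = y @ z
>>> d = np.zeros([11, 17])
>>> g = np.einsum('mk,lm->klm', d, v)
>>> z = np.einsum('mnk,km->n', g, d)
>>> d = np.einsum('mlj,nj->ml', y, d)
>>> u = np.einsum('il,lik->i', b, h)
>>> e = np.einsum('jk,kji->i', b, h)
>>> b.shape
(3, 31)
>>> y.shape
(17, 3, 17)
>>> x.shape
(29, 31)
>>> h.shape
(31, 3, 29)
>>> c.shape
(17,)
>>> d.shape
(17, 3)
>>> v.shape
(29, 11)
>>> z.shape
(29,)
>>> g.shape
(17, 29, 11)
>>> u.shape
(3,)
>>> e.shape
(29,)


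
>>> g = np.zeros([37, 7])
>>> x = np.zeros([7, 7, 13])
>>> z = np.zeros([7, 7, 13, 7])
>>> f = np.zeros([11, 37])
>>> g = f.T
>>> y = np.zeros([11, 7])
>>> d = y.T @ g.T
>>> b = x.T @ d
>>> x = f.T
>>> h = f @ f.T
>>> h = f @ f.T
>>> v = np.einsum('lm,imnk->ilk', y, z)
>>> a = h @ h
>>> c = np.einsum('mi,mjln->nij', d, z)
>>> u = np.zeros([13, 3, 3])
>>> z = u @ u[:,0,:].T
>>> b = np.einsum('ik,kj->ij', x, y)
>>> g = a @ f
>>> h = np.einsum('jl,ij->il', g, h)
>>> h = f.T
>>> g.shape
(11, 37)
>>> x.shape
(37, 11)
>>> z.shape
(13, 3, 13)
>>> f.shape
(11, 37)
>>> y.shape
(11, 7)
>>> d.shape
(7, 37)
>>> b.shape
(37, 7)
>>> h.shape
(37, 11)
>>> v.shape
(7, 11, 7)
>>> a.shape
(11, 11)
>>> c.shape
(7, 37, 7)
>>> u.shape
(13, 3, 3)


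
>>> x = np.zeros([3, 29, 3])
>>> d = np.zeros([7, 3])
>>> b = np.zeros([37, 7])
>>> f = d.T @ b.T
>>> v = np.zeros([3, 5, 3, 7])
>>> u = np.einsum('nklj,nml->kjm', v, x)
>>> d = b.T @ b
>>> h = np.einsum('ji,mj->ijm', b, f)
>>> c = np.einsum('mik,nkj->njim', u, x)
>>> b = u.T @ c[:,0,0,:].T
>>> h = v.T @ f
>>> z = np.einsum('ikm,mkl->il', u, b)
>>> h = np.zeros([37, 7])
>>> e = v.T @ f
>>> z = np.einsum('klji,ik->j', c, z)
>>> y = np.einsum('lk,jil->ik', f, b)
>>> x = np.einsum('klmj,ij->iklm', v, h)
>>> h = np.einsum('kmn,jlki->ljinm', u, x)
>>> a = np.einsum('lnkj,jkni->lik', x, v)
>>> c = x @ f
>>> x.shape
(37, 3, 5, 3)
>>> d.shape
(7, 7)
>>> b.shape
(29, 7, 3)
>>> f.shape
(3, 37)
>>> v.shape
(3, 5, 3, 7)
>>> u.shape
(5, 7, 29)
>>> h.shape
(3, 37, 3, 29, 7)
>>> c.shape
(37, 3, 5, 37)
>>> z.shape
(7,)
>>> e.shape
(7, 3, 5, 37)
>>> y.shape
(7, 37)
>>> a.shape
(37, 7, 5)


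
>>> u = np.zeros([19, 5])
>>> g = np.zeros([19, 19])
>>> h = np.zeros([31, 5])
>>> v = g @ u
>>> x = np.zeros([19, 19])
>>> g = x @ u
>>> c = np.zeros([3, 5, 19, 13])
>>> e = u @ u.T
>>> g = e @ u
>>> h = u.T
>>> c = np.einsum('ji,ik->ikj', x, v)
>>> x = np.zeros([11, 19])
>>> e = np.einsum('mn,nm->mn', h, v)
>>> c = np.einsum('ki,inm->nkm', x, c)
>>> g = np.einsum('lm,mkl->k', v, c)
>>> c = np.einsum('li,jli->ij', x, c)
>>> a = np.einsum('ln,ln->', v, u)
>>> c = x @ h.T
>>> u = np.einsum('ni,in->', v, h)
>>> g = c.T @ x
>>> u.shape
()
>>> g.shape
(5, 19)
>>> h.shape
(5, 19)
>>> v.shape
(19, 5)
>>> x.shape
(11, 19)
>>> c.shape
(11, 5)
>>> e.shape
(5, 19)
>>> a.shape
()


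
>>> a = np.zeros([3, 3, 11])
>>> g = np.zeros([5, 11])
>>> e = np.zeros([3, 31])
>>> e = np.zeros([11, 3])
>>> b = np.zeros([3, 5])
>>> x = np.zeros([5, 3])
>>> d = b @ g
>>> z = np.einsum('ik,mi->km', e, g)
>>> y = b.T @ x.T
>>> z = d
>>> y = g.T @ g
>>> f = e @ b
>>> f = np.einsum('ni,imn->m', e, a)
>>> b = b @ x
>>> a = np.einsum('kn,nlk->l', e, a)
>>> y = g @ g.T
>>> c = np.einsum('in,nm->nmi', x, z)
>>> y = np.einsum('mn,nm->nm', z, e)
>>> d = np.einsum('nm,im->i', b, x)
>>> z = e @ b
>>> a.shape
(3,)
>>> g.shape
(5, 11)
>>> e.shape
(11, 3)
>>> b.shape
(3, 3)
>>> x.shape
(5, 3)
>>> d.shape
(5,)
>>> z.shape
(11, 3)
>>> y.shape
(11, 3)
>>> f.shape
(3,)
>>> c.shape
(3, 11, 5)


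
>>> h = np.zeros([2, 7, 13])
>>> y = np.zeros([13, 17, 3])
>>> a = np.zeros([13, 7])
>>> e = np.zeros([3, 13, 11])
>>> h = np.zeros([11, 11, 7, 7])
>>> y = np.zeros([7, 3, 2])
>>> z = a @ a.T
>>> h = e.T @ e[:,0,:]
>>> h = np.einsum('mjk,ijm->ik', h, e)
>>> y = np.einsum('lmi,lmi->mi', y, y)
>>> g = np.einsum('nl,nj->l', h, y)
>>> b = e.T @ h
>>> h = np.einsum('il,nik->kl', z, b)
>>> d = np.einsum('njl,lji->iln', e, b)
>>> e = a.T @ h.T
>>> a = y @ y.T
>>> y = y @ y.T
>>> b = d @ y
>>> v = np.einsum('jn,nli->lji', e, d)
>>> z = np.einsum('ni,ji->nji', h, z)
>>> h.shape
(11, 13)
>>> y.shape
(3, 3)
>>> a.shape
(3, 3)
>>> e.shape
(7, 11)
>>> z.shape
(11, 13, 13)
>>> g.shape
(11,)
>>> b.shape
(11, 11, 3)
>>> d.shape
(11, 11, 3)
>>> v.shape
(11, 7, 3)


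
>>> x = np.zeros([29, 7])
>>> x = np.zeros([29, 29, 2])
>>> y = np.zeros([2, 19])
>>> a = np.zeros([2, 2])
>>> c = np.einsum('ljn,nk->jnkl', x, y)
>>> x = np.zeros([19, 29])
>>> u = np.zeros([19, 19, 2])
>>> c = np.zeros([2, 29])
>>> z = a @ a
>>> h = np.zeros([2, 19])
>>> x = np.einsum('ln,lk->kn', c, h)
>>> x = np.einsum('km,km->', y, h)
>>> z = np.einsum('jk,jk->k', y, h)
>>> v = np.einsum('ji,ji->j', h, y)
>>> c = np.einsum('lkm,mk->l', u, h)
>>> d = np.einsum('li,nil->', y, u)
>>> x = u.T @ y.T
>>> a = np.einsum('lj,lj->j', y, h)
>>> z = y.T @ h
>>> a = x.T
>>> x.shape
(2, 19, 2)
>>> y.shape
(2, 19)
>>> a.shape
(2, 19, 2)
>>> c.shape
(19,)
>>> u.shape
(19, 19, 2)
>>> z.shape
(19, 19)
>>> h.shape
(2, 19)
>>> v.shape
(2,)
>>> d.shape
()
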